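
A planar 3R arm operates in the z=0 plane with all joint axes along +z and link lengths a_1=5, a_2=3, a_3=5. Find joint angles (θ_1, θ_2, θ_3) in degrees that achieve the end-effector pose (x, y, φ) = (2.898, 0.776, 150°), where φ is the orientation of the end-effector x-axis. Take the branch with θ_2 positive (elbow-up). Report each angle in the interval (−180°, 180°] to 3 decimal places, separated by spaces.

-29.998 44.987 135.011

wrist centre = target − a_3·(cos φ, sin φ) = (7.2281, -1.7240)
cos θ_2 = (55.2180−5²−3²)/(2·5·3) = 0.7073; θ_2 = 44.9871° (elbow-up)
β = atan2(-1.7240,7.2281) = -13.4151°; ψ = atan2(2.1208,7.1218) = 16.5833°
θ_1 = β − ψ = -29.9984°
θ_3 = φ − θ_1 − θ_2 = 135.0114° (wrapped to (-180°,180°])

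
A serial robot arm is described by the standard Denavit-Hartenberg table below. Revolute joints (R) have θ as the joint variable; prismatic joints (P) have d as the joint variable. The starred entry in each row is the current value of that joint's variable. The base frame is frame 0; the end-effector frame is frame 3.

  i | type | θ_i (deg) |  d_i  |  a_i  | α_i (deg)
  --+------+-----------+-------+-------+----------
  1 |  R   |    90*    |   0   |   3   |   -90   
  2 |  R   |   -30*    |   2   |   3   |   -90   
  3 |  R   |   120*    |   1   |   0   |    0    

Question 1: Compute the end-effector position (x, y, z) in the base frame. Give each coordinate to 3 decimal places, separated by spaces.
-2.000 6.098 0.634

after link 1: o_1 = (0.0000, 3.0000, 0.0000)
after link 2: o_2 = (-2.0000, 5.5981, 1.5000)
after link 3: o_3 = (-2.0000, 6.0981, 0.6340)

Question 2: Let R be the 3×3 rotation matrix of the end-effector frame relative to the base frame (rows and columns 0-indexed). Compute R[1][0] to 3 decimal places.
-0.433

End-effector x-axis (col 0 of R) = (0.8660,-0.4330,-0.2500)
R[1][0] = -0.4330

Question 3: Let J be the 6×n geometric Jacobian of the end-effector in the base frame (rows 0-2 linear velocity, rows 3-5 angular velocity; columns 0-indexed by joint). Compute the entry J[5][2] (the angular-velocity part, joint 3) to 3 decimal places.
-0.866

axis z_2 = (-0.0000,0.5000,-0.8660); lever o_n−o_2 = (0.0000,0.5000,-0.8660)
cross product → J_v[:, 2] = (0.0000,-0.0000,-0.0000)
J_ω[:, 2] = z_2
entry J[5][2] = -0.8660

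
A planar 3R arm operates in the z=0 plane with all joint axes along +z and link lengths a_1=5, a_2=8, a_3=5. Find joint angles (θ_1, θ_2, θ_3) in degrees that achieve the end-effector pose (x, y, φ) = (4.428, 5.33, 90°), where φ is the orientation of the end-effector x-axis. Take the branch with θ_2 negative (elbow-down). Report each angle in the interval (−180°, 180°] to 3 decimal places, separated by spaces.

120.003 -150.003 120.000

wrist centre = target − a_3·(cos φ, sin φ) = (4.4280, 0.3300)
cos θ_2 = (19.7161−5²−8²)/(2·5·8) = -0.8660; θ_2 = -150.0027° (elbow-down)
β = atan2(0.3300,4.4280) = 4.2621°; ψ = atan2(-3.9997,-1.9284) = -115.7404°
θ_1 = β − ψ = 120.0026°
θ_3 = φ − θ_1 − θ_2 = 120.0001° (wrapped to (-180°,180°])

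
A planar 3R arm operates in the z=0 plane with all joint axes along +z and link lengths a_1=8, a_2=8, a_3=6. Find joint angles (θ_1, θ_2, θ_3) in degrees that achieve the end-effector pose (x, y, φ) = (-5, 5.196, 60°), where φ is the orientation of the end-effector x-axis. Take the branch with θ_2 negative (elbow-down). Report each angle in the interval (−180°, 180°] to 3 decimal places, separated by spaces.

wrist centre = target − a_3·(cos φ, sin φ) = (-8.0000, -0.0002)
cos θ_2 = (64.0000−8²−8²)/(2·8·8) = -0.5000; θ_2 = -120.0000° (elbow-down)
β = atan2(-0.0002,-8.0000) = -179.9989°; ψ = atan2(-6.9282,4.0000) = -60.0000°
θ_1 = β − ψ = -119.9989°
θ_3 = φ − θ_1 − θ_2 = -60.0011° (wrapped to (-180°,180°])

-119.999 -120.000 -60.001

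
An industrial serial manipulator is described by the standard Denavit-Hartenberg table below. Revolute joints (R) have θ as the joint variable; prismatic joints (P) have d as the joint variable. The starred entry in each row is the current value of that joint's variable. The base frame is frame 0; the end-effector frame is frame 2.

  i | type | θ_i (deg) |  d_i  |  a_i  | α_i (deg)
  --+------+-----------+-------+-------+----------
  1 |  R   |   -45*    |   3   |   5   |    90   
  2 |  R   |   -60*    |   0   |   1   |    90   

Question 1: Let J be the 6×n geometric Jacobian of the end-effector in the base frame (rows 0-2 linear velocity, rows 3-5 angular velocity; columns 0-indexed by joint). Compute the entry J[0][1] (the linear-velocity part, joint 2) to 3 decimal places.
0.612

axis z_1 = (-0.7071,-0.7071,0.0000); lever o_n−o_1 = (0.3536,-0.3536,-0.8660)
cross product → J_v[:, 1] = (0.6124,-0.6124,0.5000)
J_ω[:, 1] = z_1
entry J[0][1] = 0.6124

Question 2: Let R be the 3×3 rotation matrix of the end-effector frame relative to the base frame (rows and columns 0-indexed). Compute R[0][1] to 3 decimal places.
-0.707

End-effector y-axis (col 1 of R) = (-0.7071,-0.7071,0.0000)
R[0][1] = -0.7071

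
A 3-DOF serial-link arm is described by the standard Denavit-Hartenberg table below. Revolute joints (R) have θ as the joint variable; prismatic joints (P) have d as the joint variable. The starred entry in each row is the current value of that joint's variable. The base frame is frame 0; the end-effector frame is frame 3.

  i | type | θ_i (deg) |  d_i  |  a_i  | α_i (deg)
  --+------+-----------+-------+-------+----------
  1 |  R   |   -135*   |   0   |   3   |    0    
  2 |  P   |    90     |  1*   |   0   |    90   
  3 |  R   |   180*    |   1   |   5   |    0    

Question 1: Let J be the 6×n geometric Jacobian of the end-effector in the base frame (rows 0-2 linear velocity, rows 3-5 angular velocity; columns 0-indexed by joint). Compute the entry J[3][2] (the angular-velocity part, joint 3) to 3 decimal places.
-0.707

axis z_2 = (-0.7071,-0.7071,0.0000); lever o_n−o_2 = (-4.2426,2.8284,0.0000)
cross product → J_v[:, 2] = (-0.0000,0.0000,-5.0000)
J_ω[:, 2] = z_2
entry J[3][2] = -0.7071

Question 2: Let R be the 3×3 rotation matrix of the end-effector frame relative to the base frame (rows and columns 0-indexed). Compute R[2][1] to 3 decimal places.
End-effector y-axis (col 1 of R) = (-0.0000,0.0000,-1.0000)
R[2][1] = -1.0000

-1.000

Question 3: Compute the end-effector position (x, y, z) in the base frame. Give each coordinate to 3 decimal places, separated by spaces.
-6.364 0.707 1.000

after link 1: o_1 = (-2.1213, -2.1213, 0.0000)
after link 2: o_2 = (-2.1213, -2.1213, 1.0000)
after link 3: o_3 = (-6.3640, 0.7071, 1.0000)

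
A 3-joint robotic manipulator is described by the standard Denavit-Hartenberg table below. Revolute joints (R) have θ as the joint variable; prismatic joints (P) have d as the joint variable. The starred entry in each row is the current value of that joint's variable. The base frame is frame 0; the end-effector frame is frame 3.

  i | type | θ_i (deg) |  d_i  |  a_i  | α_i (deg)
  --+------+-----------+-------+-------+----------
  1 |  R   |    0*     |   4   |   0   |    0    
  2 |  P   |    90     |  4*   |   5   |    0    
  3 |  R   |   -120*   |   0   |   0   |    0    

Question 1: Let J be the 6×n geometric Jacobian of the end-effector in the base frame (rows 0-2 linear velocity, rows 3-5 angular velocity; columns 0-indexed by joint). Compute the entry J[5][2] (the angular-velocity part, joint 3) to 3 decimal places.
axis z_2 = (0.0000,0.0000,1.0000); lever o_n−o_2 = (0.0000,0.0000,0.0000)
cross product → J_v[:, 2] = (0.0000,0.0000,0.0000)
J_ω[:, 2] = z_2
entry J[5][2] = 1.0000

1.000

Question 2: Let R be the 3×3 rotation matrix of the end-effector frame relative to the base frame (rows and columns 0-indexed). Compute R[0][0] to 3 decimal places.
End-effector x-axis (col 0 of R) = (0.8660,-0.5000,0.0000)
R[0][0] = 0.8660

0.866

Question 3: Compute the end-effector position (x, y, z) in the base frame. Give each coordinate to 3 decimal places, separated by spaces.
after link 1: o_1 = (0.0000, 0.0000, 4.0000)
after link 2: o_2 = (0.0000, 5.0000, 8.0000)
after link 3: o_3 = (0.0000, 5.0000, 8.0000)

0.000 5.000 8.000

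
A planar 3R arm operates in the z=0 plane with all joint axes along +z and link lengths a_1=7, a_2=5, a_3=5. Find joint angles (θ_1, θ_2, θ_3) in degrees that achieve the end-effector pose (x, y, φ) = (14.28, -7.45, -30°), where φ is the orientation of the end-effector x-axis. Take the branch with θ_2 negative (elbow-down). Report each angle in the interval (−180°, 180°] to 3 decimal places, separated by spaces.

-7.902 -44.994 22.896

wrist centre = target − a_3·(cos φ, sin φ) = (9.9499, -4.9500)
cos θ_2 = (123.5025−7²−5²)/(2·7·5) = 0.7072; θ_2 = -44.9942° (elbow-down)
β = atan2(-4.9500,9.9499) = -26.4501°; ψ = atan2(-3.5352,10.5359) = -18.5485°
θ_1 = β − ψ = -7.9016°
θ_3 = φ − θ_1 − θ_2 = 22.8958° (wrapped to (-180°,180°])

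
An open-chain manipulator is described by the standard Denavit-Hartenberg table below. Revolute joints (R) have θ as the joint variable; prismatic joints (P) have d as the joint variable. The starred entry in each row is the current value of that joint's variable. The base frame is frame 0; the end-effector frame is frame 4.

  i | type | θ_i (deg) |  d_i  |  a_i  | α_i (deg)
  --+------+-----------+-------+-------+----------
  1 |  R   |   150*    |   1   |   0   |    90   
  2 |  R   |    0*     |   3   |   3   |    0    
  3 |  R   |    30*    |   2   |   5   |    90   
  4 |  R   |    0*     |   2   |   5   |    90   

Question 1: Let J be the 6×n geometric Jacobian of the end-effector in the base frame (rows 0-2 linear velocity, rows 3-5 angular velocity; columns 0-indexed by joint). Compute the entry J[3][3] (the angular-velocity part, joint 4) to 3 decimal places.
axis z_3 = (-0.4330,0.2500,-0.8660); lever o_n−o_3 = (-4.6160,2.6651,0.7679)
cross product → J_v[:, 3] = (2.5000,4.3301,0.0000)
J_ω[:, 3] = z_3
entry J[3][3] = -0.4330

-0.433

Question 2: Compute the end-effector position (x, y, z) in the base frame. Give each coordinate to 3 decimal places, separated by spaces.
after link 1: o_1 = (0.0000, 0.0000, 1.0000)
after link 2: o_2 = (-1.0981, 4.0981, 1.0000)
after link 3: o_3 = (-3.8481, 7.9952, 3.5000)
after link 4: o_4 = (-8.4641, 10.6603, 4.2679)

-8.464 10.660 4.268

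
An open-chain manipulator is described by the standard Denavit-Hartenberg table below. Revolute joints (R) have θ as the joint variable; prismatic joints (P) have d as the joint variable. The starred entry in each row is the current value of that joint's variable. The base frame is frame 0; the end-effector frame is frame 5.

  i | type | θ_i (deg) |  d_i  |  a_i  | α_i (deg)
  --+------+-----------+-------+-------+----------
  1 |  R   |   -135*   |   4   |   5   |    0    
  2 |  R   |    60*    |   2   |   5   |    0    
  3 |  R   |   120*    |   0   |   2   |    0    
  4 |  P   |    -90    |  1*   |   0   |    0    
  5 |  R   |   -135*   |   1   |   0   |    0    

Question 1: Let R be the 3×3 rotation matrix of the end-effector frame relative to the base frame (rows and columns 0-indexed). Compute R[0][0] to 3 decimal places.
-1.000

End-effector x-axis (col 0 of R) = (-1.0000,0.0000,0.0000)
R[0][0] = -1.0000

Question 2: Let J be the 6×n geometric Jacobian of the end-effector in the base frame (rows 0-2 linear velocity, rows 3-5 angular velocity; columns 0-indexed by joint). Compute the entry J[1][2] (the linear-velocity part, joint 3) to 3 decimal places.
1.414

axis z_2 = (0.0000,0.0000,1.0000); lever o_n−o_2 = (1.4142,1.4142,2.0000)
cross product → J_v[:, 2] = (-1.4142,1.4142,0.0000)
J_ω[:, 2] = z_2
entry J[1][2] = 1.4142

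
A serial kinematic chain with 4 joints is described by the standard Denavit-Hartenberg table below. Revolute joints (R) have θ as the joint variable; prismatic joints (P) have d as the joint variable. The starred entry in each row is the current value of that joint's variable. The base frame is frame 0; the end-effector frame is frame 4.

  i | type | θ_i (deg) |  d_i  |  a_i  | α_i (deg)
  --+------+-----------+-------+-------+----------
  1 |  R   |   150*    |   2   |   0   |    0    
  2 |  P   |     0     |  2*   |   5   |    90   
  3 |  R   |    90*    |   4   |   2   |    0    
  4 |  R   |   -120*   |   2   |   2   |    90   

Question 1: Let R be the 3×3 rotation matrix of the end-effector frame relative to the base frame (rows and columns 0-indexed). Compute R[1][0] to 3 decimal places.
0.433

End-effector x-axis (col 0 of R) = (-0.7500,0.4330,-0.5000)
R[1][0] = 0.4330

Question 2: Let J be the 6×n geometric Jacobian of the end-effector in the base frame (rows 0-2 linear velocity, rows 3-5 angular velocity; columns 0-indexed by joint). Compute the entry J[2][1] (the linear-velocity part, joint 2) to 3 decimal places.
1.000

prismatic axis z_1 = (0.0000,0.0000,1.0000)
J_v[:, 1] = z_1; J_ω[:, 1] = (0,0,0)
entry J[2][1] = 1.0000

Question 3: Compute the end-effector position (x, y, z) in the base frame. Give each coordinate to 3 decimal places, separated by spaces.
after link 1: o_1 = (0.0000, 0.0000, 2.0000)
after link 2: o_2 = (-4.3301, 2.5000, 4.0000)
after link 3: o_3 = (-2.3301, 5.9641, 6.0000)
after link 4: o_4 = (-2.8301, 8.5622, 5.0000)

-2.830 8.562 5.000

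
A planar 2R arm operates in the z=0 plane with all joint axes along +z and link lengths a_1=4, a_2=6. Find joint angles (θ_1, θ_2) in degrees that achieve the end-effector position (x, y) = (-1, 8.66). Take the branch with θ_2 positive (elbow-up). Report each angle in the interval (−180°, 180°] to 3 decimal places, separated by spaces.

59.996 60.006

cos θ_2 = (75.9956−4²−6²)/(2·4·6) = 0.4999; θ_2 = 60.0061° (elbow-up)
β = atan2(8.6600,-1.0000) = 96.5870°; ψ = atan2(5.1965,6.9994) = 36.5906°
θ_1 = β − ψ = 59.9964°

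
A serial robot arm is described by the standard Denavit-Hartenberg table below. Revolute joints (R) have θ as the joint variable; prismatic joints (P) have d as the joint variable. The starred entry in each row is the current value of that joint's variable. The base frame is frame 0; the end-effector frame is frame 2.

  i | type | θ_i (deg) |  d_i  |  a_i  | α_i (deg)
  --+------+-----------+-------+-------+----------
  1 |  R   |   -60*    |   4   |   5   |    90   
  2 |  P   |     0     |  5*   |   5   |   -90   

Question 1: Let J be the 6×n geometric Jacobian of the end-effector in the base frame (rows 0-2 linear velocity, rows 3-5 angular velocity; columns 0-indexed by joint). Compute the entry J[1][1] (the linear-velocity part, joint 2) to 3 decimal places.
-0.500

prismatic axis z_1 = (-0.8660,-0.5000,0.0000)
J_v[:, 1] = z_1; J_ω[:, 1] = (0,0,0)
entry J[1][1] = -0.5000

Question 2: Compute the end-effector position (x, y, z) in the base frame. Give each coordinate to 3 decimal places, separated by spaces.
after link 1: o_1 = (2.5000, -4.3301, 4.0000)
after link 2: o_2 = (0.6699, -11.1603, 4.0000)

0.670 -11.160 4.000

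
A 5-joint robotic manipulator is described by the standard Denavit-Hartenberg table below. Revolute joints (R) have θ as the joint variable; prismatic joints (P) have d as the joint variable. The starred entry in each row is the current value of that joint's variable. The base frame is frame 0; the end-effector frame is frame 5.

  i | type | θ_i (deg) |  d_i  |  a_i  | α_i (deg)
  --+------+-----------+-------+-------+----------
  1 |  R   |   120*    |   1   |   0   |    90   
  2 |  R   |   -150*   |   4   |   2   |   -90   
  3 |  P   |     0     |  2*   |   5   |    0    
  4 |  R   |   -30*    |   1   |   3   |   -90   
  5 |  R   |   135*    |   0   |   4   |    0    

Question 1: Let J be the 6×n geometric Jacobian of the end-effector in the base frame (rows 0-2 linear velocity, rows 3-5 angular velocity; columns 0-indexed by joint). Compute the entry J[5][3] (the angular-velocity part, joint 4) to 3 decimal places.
axis z_3 = (-0.2500,0.4330,-0.8660); lever o_n−o_3 = (0.5957,-0.8603,1.5092)
cross product → J_v[:, 3] = (-0.0915,-0.1386,-0.0429)
J_ω[:, 3] = z_3
entry J[5][3] = -0.8660

-0.866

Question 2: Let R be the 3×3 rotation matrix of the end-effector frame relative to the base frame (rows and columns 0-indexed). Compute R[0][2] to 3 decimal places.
End-effector z-axis (col 2 of R) = (-0.5335,-0.8080,-0.2500)
R[0][2] = -0.5335

-0.533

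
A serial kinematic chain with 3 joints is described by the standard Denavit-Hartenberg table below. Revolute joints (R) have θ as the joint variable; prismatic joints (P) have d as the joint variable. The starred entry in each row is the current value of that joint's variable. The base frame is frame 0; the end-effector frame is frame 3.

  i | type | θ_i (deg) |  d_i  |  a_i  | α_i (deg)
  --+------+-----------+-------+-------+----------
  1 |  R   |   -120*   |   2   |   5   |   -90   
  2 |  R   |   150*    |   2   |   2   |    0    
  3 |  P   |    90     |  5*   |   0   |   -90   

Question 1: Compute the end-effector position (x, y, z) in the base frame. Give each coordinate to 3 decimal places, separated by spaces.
after link 1: o_1 = (-2.5000, -4.3301, 2.0000)
after link 2: o_2 = (0.0981, -3.8301, 1.0000)
after link 3: o_3 = (4.4282, -6.3301, 1.0000)

4.428 -6.330 1.000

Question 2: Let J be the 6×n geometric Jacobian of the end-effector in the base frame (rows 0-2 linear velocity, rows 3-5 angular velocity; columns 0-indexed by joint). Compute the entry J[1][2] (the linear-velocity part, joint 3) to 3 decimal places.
-0.500

prismatic axis z_2 = (0.8660,-0.5000,0.0000)
J_v[:, 2] = z_2; J_ω[:, 2] = (0,0,0)
entry J[1][2] = -0.5000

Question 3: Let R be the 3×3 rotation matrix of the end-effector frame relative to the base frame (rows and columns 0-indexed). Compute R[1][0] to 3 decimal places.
End-effector x-axis (col 0 of R) = (0.2500,0.4330,0.8660)
R[1][0] = 0.4330

0.433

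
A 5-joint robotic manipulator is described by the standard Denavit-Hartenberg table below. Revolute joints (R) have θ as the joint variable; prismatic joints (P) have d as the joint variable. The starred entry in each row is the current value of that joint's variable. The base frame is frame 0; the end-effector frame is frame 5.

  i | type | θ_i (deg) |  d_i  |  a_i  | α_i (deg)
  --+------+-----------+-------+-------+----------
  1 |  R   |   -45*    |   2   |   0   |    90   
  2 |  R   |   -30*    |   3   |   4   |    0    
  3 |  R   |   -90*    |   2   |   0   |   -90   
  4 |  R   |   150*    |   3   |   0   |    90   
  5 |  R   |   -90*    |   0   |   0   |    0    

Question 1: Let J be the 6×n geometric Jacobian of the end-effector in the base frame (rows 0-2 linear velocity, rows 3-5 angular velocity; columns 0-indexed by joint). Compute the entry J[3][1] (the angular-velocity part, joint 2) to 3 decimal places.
-0.707

axis z_1 = (-0.7071,-0.7071,0.0000); lever o_n−o_1 = (0.7511,-7.8221,-3.5000)
cross product → J_v[:, 1] = (2.4749,-2.4749,6.0622)
J_ω[:, 1] = z_1
entry J[3][1] = -0.7071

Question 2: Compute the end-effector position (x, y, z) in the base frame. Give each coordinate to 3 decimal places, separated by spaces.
0.751 -7.822 -1.500

after link 1: o_1 = (0.0000, 0.0000, 2.0000)
after link 2: o_2 = (0.3282, -4.5708, 0.0000)
after link 3: o_3 = (-1.0860, -5.9850, 0.0000)
after link 4: o_4 = (0.7511, -7.8221, -1.5000)
after link 5: o_5 = (0.7511, -7.8221, -1.5000)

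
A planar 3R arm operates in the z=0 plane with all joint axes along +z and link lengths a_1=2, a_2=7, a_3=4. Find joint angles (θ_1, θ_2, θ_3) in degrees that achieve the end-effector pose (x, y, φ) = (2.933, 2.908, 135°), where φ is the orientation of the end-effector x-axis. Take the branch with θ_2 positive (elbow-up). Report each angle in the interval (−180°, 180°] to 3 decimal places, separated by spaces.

wrist centre = target − a_3·(cos φ, sin φ) = (5.7614, 0.0796)
cos θ_2 = (33.2004−2²−7²)/(2·2·7) = -0.7071; θ_2 = 135.0018° (elbow-up)
β = atan2(0.0796,5.7614) = 0.7913°; ψ = atan2(4.9496,-2.9499) = 120.7945°
θ_1 = β − ψ = -120.0032°
θ_3 = φ − θ_1 − θ_2 = 120.0014° (wrapped to (-180°,180°])

-120.003 135.002 120.001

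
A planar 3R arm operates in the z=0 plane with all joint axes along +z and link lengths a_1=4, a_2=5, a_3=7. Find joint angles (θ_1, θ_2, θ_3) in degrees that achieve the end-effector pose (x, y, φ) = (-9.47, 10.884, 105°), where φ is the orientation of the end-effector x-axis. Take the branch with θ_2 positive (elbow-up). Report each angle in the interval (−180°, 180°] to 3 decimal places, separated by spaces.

135.006 29.991 -59.997

wrist centre = target − a_3·(cos φ, sin φ) = (-7.6583, 4.1225)
cos θ_2 = (75.6442−4²−5²)/(2·4·5) = 0.8661; θ_2 = 29.9908° (elbow-up)
β = atan2(4.1225,-7.6583) = 151.7060°; ψ = atan2(2.4993,8.3305) = 16.7002°
θ_1 = β − ψ = 135.0058°
θ_3 = φ − θ_1 − θ_2 = -59.9966° (wrapped to (-180°,180°])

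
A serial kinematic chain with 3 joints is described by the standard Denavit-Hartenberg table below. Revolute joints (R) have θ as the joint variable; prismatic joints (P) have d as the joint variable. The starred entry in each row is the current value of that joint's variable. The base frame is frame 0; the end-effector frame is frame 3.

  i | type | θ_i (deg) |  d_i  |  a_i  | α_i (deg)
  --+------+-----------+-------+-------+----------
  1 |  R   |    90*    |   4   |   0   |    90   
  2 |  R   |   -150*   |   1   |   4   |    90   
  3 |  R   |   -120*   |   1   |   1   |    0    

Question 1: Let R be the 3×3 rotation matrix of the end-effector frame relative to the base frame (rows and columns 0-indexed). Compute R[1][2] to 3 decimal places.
End-effector z-axis (col 2 of R) = (-0.0000,-0.5000,0.8660)
R[1][2] = -0.5000

-0.500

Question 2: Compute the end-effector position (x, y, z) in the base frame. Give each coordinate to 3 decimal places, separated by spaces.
after link 1: o_1 = (0.0000, 0.0000, 4.0000)
after link 2: o_2 = (1.0000, -3.4641, 2.0000)
after link 3: o_3 = (0.1340, -3.5311, 3.1160)

0.134 -3.531 3.116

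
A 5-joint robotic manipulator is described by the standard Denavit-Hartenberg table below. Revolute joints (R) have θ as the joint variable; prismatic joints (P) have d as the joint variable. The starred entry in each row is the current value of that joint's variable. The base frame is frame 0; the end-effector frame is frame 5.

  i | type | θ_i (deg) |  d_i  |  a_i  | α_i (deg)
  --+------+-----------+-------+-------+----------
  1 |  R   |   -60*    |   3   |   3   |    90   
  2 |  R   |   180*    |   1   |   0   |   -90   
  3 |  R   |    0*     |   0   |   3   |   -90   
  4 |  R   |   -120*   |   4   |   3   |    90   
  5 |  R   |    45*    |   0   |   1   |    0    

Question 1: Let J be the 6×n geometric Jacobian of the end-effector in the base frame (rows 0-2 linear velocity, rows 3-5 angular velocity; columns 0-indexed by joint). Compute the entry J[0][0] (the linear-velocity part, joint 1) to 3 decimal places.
-0.248

axis z_0 = ẑ; lever o_n−o_0 = (4.1372,0.2483,-0.2104)
cross product → J_v[:, 0] = (-0.2483,4.1372,0.0000)
J_ω[:, 0] = z_0
entry J[0][0] = -0.2483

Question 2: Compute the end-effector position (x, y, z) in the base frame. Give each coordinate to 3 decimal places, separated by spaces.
after link 1: o_1 = (1.5000, -2.5981, 3.0000)
after link 2: o_2 = (0.6340, -3.0981, 3.0000)
after link 3: o_3 = (-0.8660, -0.5000, 3.0000)
after link 4: o_4 = (3.3481, 0.2010, 0.4019)
after link 5: o_5 = (4.1372, 0.2483, -0.2104)

4.137 0.248 -0.210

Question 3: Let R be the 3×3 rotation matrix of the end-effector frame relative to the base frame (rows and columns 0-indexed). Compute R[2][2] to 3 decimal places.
0.500

End-effector z-axis (col 2 of R) = (0.4330,-0.7500,0.5000)
R[2][2] = 0.5000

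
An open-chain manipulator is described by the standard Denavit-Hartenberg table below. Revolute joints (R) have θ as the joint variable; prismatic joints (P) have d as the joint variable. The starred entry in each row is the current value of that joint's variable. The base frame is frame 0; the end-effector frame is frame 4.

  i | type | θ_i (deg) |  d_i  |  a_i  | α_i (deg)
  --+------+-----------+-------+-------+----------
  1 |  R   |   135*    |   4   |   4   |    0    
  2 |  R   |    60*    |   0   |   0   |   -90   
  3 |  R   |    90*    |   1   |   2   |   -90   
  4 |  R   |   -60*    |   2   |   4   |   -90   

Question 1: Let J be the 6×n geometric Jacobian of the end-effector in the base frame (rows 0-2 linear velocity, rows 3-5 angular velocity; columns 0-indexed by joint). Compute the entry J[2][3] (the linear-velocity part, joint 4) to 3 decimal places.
axis z_3 = (0.9659,0.2588,-0.0000); lever o_n−o_3 = (2.8284,-2.8284,-2.0000)
cross product → J_v[:, 3] = (-0.5176,1.9319,-3.4641)
J_ω[:, 3] = z_3
entry J[2][3] = -3.4641

-3.464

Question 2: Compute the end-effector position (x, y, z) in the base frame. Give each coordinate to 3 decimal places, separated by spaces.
after link 1: o_1 = (-2.8284, 2.8284, 4.0000)
after link 2: o_2 = (-2.8284, 2.8284, 4.0000)
after link 3: o_3 = (-2.5696, 1.8625, 2.0000)
after link 4: o_4 = (0.2588, -0.9659, -0.0000)

0.259 -0.966 -0.000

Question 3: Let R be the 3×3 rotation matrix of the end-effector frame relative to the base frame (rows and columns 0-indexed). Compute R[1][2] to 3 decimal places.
0.483

End-effector z-axis (col 2 of R) = (-0.1294,0.4830,-0.8660)
R[1][2] = 0.4830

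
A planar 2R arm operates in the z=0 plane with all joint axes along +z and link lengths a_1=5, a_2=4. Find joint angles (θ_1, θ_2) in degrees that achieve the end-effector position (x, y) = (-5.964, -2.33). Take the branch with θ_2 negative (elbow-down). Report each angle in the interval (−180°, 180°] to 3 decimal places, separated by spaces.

-120.000 -90.003

cos θ_2 = (40.9982−5²−4²)/(2·5·4) = -0.0000; θ_2 = -90.0026° (elbow-down)
β = atan2(-2.3300,-5.9640) = -158.6605°; ψ = atan2(-4.0000,4.9998) = -38.6608°
θ_1 = β − ψ = -119.9997°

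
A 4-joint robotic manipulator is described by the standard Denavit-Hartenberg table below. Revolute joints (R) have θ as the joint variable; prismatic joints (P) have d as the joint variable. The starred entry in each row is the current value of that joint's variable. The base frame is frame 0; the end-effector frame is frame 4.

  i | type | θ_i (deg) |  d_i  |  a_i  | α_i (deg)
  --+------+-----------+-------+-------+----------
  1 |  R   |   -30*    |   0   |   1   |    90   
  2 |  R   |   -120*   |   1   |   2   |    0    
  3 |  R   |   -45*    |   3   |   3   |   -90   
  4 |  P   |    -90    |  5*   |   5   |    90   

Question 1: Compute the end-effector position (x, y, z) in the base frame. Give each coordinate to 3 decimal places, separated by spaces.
after link 1: o_1 = (0.8660, -0.5000, 0.0000)
after link 2: o_2 = (-0.5000, -0.8660, -1.7321)
after link 3: o_3 = (-4.5095, -2.0152, -2.5085)
after link 4: o_4 = (-5.8888, -6.9924, -7.3381)

-5.889 -6.992 -7.338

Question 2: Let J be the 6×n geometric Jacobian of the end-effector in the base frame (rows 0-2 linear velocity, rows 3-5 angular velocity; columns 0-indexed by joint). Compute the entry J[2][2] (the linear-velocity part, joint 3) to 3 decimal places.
axis z_2 = (-0.5000,-0.8660,0.0000); lever o_n−o_2 = (-5.3888,-6.1264,-5.6061)
cross product → J_v[:, 2] = (4.8550,-2.8030,-1.6037)
J_ω[:, 2] = z_2
entry J[2][2] = -1.6037

-1.604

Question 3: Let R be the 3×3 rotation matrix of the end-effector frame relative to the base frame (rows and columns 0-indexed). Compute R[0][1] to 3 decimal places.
0.224

End-effector y-axis (col 1 of R) = (0.2241,-0.1294,-0.9659)
R[0][1] = 0.2241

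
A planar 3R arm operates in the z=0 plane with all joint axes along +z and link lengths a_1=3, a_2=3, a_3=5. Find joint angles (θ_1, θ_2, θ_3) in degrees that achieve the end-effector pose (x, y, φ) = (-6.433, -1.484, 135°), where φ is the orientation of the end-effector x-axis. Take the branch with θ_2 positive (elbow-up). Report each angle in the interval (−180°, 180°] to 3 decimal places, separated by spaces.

-134.987 29.984 -119.997

wrist centre = target − a_3·(cos φ, sin φ) = (-2.8975, -5.0195)
cos θ_2 = (33.5910−3²−3²)/(2·3·3) = 0.8662; θ_2 = 29.9836° (elbow-up)
β = atan2(-5.0195,-2.8975) = -119.9952°; ψ = atan2(1.4993,5.5985) = 14.9918°
θ_1 = β − ψ = -134.9870°
θ_3 = φ − θ_1 − θ_2 = -119.9966° (wrapped to (-180°,180°])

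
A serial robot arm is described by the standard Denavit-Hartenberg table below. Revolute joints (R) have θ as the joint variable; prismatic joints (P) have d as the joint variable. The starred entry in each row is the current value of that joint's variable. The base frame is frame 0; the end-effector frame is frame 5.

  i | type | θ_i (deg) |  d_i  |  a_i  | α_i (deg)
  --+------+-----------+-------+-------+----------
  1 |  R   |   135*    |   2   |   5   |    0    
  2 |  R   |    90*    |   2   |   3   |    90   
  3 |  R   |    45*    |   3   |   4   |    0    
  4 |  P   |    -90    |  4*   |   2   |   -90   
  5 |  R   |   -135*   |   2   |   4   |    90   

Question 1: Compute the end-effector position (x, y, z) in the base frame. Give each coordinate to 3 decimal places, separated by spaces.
after link 1: o_1 = (-3.5355, 3.5355, 2.0000)
after link 2: o_2 = (-5.6569, 1.4142, 4.0000)
after link 3: o_3 = (-9.7782, 1.5355, 6.8284)
after link 4: o_4 = (-13.6066, 3.3640, 5.4142)
after link 5: o_5 = (-15.1924, 5.7782, 8.8284)

-15.192 5.778 8.828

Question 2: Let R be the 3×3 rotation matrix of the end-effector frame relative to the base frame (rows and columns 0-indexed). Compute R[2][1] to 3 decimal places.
End-effector y-axis (col 1 of R) = (-0.5000,-0.5000,0.7071)
R[2][1] = 0.7071

0.707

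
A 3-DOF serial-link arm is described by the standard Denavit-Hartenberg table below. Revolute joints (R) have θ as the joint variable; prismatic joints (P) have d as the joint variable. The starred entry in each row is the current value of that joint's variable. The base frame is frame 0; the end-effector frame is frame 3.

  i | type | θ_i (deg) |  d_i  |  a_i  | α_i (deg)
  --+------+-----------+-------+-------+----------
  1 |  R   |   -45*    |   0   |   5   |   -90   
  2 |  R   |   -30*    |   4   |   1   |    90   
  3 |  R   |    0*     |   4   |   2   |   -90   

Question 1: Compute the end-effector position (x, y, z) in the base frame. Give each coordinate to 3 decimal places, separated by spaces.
after link 1: o_1 = (3.5355, -3.5355, 0.0000)
after link 2: o_2 = (6.9763, -1.3195, 0.5000)
after link 3: o_3 = (6.7869, -1.1300, 4.9641)

6.787 -1.130 4.964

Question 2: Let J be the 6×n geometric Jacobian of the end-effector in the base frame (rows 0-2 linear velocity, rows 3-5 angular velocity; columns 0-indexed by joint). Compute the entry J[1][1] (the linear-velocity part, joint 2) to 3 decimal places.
-3.510

axis z_1 = (0.7071,0.7071,0.0000); lever o_n−o_1 = (3.2513,2.4055,4.9641)
cross product → J_v[:, 1] = (3.5101,-3.5101,-0.5981)
J_ω[:, 1] = z_1
entry J[1][1] = -3.5101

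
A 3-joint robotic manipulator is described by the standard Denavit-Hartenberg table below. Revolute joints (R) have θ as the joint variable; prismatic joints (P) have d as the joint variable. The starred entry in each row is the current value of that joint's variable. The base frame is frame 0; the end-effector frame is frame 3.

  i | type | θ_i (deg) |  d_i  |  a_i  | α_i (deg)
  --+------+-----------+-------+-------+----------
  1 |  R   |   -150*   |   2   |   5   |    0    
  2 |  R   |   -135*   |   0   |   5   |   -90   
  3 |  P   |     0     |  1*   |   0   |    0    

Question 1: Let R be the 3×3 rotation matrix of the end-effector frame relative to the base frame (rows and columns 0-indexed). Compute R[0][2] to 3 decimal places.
End-effector z-axis (col 2 of R) = (-0.9659,0.2588,0.0000)
R[0][2] = -0.9659

-0.966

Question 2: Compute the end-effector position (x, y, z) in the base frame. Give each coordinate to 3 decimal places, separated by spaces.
-4.002 2.588 2.000

after link 1: o_1 = (-4.3301, -2.5000, 2.0000)
after link 2: o_2 = (-3.0360, 2.3296, 2.0000)
after link 3: o_3 = (-4.0020, 2.5884, 2.0000)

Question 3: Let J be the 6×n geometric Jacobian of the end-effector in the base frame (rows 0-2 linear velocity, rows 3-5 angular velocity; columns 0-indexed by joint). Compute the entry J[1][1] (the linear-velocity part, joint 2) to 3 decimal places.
0.328

axis z_1 = (0.0000,0.0000,1.0000); lever o_n−o_1 = (0.3282,5.0884,0.0000)
cross product → J_v[:, 1] = (-5.0884,0.3282,0.0000)
J_ω[:, 1] = z_1
entry J[1][1] = 0.3282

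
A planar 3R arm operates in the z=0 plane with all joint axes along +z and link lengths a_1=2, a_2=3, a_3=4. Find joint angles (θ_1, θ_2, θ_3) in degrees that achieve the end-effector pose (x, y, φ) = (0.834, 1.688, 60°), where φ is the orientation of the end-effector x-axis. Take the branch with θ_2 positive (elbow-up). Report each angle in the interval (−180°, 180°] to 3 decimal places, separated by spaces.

wrist centre = target − a_3·(cos φ, sin φ) = (-1.1660, -1.7761)
cos θ_2 = (4.5141−2²−3²)/(2·2·3) = -0.7072; θ_2 = 135.0042° (elbow-up)
β = atan2(-1.7761,-1.1660) = -123.2847°; ψ = atan2(2.1212,-0.1215) = 93.2777°
θ_1 = β − ψ = -216.5623°
θ_3 = φ − θ_1 − θ_2 = 141.5581° (wrapped to (-180°,180°])

143.438 135.004 141.558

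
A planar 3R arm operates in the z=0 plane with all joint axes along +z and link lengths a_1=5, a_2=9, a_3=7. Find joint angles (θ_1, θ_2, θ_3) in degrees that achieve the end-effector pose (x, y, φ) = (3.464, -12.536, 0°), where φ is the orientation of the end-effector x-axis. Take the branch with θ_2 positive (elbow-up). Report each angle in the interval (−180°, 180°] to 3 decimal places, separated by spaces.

wrist centre = target − a_3·(cos φ, sin φ) = (-3.5360, -12.5360)
cos θ_2 = (169.6546−5²−9²)/(2·5·9) = 0.7073; θ_2 = 44.9865° (elbow-up)
β = atan2(-12.5360,-3.5360) = -105.7520°; ψ = atan2(6.3625,11.3655) = 29.2404°
θ_1 = β − ψ = -134.9924°
θ_3 = φ − θ_1 − θ_2 = 90.0059° (wrapped to (-180°,180°])

-134.992 44.987 90.006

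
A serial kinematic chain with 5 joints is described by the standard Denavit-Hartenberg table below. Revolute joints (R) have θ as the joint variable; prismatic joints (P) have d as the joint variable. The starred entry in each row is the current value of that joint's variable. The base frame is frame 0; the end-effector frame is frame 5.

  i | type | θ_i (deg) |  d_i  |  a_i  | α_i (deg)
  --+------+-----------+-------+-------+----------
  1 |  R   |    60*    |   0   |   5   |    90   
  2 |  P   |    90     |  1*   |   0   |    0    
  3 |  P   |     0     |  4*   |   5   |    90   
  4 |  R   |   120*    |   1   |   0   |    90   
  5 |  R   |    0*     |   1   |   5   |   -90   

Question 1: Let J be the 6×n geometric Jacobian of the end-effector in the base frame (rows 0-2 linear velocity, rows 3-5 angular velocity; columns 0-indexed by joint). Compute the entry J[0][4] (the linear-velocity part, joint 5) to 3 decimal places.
axis z_4 = (0.4330,-0.2500,0.8660); lever o_n−o_4 = (4.1830,-2.4151,-1.6340)
cross product → J_v[:, 4] = (2.5000,4.3301,-0.0000)
J_ω[:, 4] = z_4
entry J[0][4] = 2.5000

2.500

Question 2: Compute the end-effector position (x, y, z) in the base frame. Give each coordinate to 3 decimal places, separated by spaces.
after link 1: o_1 = (2.5000, 4.3301, 0.0000)
after link 2: o_2 = (3.3660, 3.8301, 0.0000)
after link 3: o_3 = (6.8301, 1.8301, 5.0000)
after link 4: o_4 = (7.3301, 2.6962, 5.0000)
after link 5: o_5 = (11.5131, 0.2811, 3.3660)

11.513 0.281 3.366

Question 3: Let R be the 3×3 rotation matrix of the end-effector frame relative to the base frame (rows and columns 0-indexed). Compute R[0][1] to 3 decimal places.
End-effector y-axis (col 1 of R) = (-0.4330,0.2500,-0.8660)
R[0][1] = -0.4330

-0.433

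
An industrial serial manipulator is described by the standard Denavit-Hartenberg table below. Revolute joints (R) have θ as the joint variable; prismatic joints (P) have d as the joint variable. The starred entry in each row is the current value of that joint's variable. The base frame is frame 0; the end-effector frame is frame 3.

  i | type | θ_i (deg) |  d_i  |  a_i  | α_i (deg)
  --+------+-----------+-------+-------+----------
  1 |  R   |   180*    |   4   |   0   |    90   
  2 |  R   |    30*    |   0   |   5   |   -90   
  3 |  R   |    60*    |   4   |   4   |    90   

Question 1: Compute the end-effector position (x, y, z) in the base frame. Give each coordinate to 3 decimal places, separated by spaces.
-4.062 -3.464 10.964

after link 1: o_1 = (0.0000, 0.0000, 4.0000)
after link 2: o_2 = (-4.3301, 0.0000, 6.5000)
after link 3: o_3 = (-4.0622, -3.4641, 10.9641)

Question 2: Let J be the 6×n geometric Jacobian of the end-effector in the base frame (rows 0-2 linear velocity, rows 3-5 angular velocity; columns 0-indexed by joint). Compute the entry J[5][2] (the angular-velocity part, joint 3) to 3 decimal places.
axis z_2 = (0.5000,-0.0000,0.8660); lever o_n−o_2 = (0.2679,-3.4641,4.4641)
cross product → J_v[:, 2] = (3.0000,-2.0000,-1.7321)
J_ω[:, 2] = z_2
entry J[5][2] = 0.8660

0.866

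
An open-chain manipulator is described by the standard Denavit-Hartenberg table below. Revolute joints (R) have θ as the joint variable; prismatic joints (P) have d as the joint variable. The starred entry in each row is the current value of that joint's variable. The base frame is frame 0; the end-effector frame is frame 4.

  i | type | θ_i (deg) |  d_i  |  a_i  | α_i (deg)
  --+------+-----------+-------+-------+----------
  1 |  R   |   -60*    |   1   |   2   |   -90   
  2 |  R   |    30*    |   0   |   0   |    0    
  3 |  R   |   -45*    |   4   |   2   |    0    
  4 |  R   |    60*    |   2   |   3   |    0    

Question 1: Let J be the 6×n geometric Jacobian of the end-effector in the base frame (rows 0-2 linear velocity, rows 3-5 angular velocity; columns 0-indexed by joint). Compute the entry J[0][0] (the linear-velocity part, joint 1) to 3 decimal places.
2.242

axis z_0 = ẑ; lever o_n−o_0 = (8.2227,-2.2422,-0.6037)
cross product → J_v[:, 0] = (2.2422,8.2227,-0.0000)
J_ω[:, 0] = z_0
entry J[0][0] = 2.2422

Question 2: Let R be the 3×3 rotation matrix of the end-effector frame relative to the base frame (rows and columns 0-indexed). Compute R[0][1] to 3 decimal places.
End-effector y-axis (col 1 of R) = (-0.3536,0.6124,-0.7071)
R[0][1] = -0.3536

-0.354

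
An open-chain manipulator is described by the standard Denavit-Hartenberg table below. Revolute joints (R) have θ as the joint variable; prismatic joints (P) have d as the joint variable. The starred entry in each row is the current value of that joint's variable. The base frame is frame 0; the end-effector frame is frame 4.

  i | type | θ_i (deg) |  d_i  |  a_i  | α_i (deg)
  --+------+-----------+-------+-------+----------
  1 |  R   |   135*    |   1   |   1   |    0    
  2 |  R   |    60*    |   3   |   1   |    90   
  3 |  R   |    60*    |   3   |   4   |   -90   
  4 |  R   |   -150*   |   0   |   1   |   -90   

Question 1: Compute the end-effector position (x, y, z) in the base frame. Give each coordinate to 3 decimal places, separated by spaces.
after link 1: o_1 = (-0.7071, 0.7071, 1.0000)
after link 2: o_2 = (-1.6730, 0.4483, 4.0000)
after link 3: o_3 = (-4.3813, 2.8284, 7.4641)
after link 4: o_4 = (-4.0925, 3.4235, 6.7141)

-4.092 3.423 6.714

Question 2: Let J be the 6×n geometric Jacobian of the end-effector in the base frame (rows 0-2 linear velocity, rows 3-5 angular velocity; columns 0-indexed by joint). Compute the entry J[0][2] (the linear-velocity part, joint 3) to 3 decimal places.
2.622

axis z_2 = (-0.2588,0.9659,0.0000); lever o_n−o_2 = (-2.4195,2.9752,2.7141)
cross product → J_v[:, 2] = (2.6216,0.7025,1.5670)
J_ω[:, 2] = z_2
entry J[0][2] = 2.6216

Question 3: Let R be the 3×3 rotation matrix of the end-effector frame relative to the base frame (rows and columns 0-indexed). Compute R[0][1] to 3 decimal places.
End-effector y-axis (col 1 of R) = (-0.8365,-0.2241,-0.5000)
R[0][1] = -0.8365

-0.837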